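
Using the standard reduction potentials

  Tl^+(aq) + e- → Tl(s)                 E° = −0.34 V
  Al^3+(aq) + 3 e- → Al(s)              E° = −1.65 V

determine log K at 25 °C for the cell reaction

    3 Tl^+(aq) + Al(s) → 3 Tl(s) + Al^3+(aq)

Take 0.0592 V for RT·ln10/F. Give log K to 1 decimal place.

The Tl⁺/Tl couple is reduced (cathode); E°cell = −0.34 − (−1.65) = +1.31 V with n = 3.
At equilibrium E = 0, so log K = nE°cell / 0.0592 = (3)(+1.31) / 0.0592 = 66.4.

log K = 66.4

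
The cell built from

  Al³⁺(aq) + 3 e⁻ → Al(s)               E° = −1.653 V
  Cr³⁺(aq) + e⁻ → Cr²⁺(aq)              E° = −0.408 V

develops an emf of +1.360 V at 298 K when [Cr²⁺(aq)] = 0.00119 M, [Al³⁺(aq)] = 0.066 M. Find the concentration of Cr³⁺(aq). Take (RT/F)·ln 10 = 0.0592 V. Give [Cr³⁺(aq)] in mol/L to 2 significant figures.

The Cr³⁺/Cr²⁺ couple has the larger reduction potential, so it is the cathode: E°cell = −0.408 − (−1.653) = +1.245 V and n = 3.
Rearranging E = E° − (0.0592/n)·log Q gives log Q = 3(+1.245 − (+1.360))/0.0592 = −5.828.
For 3 Cr³⁺(aq) + Al(s) → 3 Cr²⁺(aq) + Al³⁺(aq), the reaction quotient is Q = ([Cr²⁺(aq)]^3·[Al³⁺(aq)]) / [Cr³⁺(aq)]^3.
Isolating [Cr³⁺(aq)] in Q = 10^{−5.828} yields log [Cr³⁺(aq)] = −1.375, i.e. 0.042 M.

0.042 M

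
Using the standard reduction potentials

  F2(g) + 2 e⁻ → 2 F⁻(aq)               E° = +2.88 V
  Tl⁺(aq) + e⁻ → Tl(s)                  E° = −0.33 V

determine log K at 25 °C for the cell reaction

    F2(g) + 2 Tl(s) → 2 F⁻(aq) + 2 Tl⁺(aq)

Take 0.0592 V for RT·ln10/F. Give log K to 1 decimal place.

The F₂/F⁻ couple is reduced (cathode); E°cell = +2.88 − (−0.33) = +3.21 V with n = 2.
At equilibrium E = 0, so log K = nE°cell / 0.0592 = (2)(+3.21) / 0.0592 = 108.4.

log K = 108.4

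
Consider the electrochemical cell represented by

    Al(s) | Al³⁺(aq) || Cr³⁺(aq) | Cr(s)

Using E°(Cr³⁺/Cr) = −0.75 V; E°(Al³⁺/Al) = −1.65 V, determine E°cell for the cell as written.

By convention the left-hand electrode in cell notation is the anode (oxidation) and the right-hand electrode is the cathode (reduction).
E°cell = E°(right) − E°(left) = −0.75 − (−1.65) = +0.90 V.

+0.90 V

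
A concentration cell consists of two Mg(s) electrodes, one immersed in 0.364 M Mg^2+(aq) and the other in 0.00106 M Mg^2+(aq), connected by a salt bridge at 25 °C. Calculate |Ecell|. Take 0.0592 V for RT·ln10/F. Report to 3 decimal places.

0.075 V

For a concentration cell E°cell = 0, since both electrodes use the same couple.
The compartment with the higher Mg^2+(aq) concentration (0.364 M) acts as the cathode; ions are reduced there and produced at the dilute (0.00106 M) anode.
With n = 2, Ecell = −(0.0592/2)·log([dilute]/[conc]) = −(0.0592/2)·log(0.00106/0.364) = +0.075 V.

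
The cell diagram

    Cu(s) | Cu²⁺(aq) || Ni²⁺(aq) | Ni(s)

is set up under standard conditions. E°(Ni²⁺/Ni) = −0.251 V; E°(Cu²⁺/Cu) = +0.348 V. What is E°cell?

−0.599 V

By convention the left-hand electrode in cell notation is the anode (oxidation) and the right-hand electrode is the cathode (reduction).
E°cell = E°(right) − E°(left) = −0.251 − (+0.348) = −0.599 V.
The negative sign shows that, as written, the cell would require an external voltage to drive the reaction.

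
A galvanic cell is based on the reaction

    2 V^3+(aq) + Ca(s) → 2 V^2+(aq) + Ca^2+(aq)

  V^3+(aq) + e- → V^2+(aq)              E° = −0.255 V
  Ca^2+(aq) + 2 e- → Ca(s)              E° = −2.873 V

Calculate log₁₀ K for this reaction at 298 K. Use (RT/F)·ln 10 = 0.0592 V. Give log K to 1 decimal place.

The V³⁺/V²⁺ couple is reduced (cathode); E°cell = −0.255 − (−2.873) = +2.618 V with n = 2.
At equilibrium E = 0, so log K = nE°cell / 0.0592 = (2)(+2.618) / 0.0592 = 88.4.

log K = 88.4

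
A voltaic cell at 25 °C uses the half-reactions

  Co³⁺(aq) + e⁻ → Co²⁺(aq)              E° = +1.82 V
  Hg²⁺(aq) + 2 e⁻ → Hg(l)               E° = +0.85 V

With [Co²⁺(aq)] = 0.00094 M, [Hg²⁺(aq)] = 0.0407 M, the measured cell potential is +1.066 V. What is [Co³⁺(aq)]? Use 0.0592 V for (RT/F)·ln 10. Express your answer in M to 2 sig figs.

0.0079 M

With Co³⁺/Co²⁺ at the cathode and Hg²⁺/Hg at the anode, E°cell = +1.82 − (+0.85) = +0.97 V (n = 2).
Since E = E° − (0.0592/n)·log Q, log Q = n(E° − E)/0.0592 = −3.243.
Balancing electrons gives 2 Co³⁺(aq) + Hg(l) → 2 Co²⁺(aq) + Hg²⁺(aq); thus Q = ([Co²⁺(aq)]^2·[Hg²⁺(aq)]) / [Co³⁺(aq)]^2.
Substituting the known concentrations and solving, log [Co³⁺(aq)] = −2.101 and [Co³⁺(aq)] = 0.0079 M.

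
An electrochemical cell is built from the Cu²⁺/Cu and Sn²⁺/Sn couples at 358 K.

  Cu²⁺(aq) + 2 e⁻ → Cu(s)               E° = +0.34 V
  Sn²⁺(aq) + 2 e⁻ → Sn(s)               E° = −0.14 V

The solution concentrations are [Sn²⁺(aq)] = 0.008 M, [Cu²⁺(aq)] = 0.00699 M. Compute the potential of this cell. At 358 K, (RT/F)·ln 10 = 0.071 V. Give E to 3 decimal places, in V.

Cu²⁺/Cu is reduced (cathode, E° = +0.34 V) and Sn²⁺/Sn is oxidized (anode).
E°cell = E°cat − E°an = +0.34 − (−0.14) = +0.48 V; n = 2.
The balanced reaction is Cu²⁺(aq) + Sn(s) → Cu(s) + Sn²⁺(aq), so Q = [Sn²⁺(aq)] / [Cu²⁺(aq)] = 1.14 and log Q = 0.059.
E = E° − (0.071/n)·log Q = +0.48 − (0.071/2)(0.059) = +0.478 V.

+0.478 V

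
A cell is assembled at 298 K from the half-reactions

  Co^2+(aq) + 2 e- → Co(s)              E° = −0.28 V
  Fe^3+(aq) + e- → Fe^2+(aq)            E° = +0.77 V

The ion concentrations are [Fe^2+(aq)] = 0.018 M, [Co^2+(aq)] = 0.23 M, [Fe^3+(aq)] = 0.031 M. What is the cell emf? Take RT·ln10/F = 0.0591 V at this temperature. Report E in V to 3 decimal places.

+1.083 V

The Fe³⁺/Fe²⁺ couple has the more positive E°, so it is the cathode; Co²⁺/Co is the anode.
E°cell = +0.77 − (−0.28) = +1.05 V, with n = 2 electrons transferred.
For the overall reaction 2 Fe^3+(aq) + Co(s) → 2 Fe^2+(aq) + Co^2+(aq), Q = ([Fe^2+(aq)]^2·[Co^2+(aq)]) / [Fe^3+(aq)]^2 = 0.0775, giving log Q = −1.110.
Applying E = E° − (RT ln10/nF)·log Q gives +1.05 − (0.0591/2)(−1.110) = +1.083 V.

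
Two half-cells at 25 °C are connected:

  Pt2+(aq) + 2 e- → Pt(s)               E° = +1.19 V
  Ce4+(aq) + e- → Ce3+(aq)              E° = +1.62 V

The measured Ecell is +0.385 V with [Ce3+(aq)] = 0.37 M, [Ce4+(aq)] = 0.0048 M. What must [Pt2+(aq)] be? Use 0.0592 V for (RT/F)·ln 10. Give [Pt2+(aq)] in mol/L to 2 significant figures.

The Ce⁴⁺/Ce³⁺ couple has the larger reduction potential, so it is the cathode: E°cell = +1.62 − (+1.19) = +0.43 V and n = 2.
Since E = E° − (0.0592/n)·log Q, log Q = n(E° − E)/0.0592 = 1.520.
For 2 Ce4+(aq) + Pt(s) → 2 Ce3+(aq) + Pt2+(aq), the reaction quotient is Q = ([Ce3+(aq)]^2·[Pt2+(aq)]) / [Ce4+(aq)]^2.
Isolating [Pt2+(aq)] in Q = 10^{1.520} yields log [Pt2+(aq)] = −2.254, i.e. 0.0056 M.

0.0056 M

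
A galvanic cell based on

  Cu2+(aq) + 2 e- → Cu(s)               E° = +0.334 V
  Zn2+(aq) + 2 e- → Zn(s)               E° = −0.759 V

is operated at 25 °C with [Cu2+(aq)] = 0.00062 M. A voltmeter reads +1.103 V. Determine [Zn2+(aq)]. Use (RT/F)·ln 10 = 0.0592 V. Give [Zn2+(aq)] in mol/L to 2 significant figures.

0.00028 M

With Cu²⁺/Cu at the cathode and Zn²⁺/Zn at the anode, E°cell = +0.334 − (−0.759) = +1.093 V (n = 2).
Since E = E° − (0.0592/n)·log Q, log Q = n(E° − E)/0.0592 = −0.338.
Balancing electrons gives Cu2+(aq) + Zn(s) → Cu(s) + Zn2+(aq); thus Q = [Zn2+(aq)] / [Cu2+(aq)].
Substituting the known concentrations and solving, log [Zn2+(aq)] = −3.546 and [Zn2+(aq)] = 0.00028 M.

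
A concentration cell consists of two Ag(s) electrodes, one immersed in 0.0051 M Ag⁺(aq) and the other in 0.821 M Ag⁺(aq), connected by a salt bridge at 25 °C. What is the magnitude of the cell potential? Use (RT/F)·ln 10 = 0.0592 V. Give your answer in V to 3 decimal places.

0.131 V

For a concentration cell E°cell = 0, since both electrodes use the same couple.
The compartment with the higher Ag⁺(aq) concentration (0.821 M) acts as the cathode; ions are reduced there and produced at the dilute (0.0051 M) anode.
With n = 1, Ecell = −(0.0592/1)·log([dilute]/[conc]) = −(0.0592/1)·log(0.0051/0.821) = +0.131 V.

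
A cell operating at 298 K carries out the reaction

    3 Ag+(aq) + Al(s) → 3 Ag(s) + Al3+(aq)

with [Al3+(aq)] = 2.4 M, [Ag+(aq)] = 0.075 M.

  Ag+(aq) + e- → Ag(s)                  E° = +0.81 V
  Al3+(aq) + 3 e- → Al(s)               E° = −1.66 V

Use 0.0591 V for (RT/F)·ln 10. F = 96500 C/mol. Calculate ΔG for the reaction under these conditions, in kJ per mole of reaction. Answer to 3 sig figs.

The standard cell potential is +0.81 − (−1.66) = +2.47 V, with n = 3 electrons in the balanced equation.
Q = [Al3+(aq)] / [Ag+(aq)]^3 = 5.69×10^3, so log Q = 3.755 and E = +2.47 − (0.0591/3)(3.755) = +2.3960 V.
Finally ΔG = −nFE = −(3)(96500 C/mol)(+2.3960 V) = −694 kJ/mol.

−694 kJ/mol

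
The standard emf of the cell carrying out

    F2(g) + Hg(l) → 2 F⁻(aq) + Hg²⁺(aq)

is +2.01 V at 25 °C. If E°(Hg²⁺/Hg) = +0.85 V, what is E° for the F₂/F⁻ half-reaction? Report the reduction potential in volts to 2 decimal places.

+2.86 V

In the reaction as written the F₂/F⁻ couple is reduced (cathode) and Hg²⁺/Hg is oxidized (anode), so E°cell = E°(F₂/F⁻) − E°(Hg²⁺/Hg).
E°(F₂/F⁻) = E°cell + E°(anode) = +2.01 + (+0.85) = +2.86 V.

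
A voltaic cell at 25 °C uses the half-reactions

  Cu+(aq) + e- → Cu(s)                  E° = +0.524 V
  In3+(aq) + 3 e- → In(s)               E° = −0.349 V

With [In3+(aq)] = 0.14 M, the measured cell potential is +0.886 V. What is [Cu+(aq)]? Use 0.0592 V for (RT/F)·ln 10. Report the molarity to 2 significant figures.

Cu⁺/Cu is the cathode (higher E°); E°cell = +0.524 − (−0.349) = +0.873 V with n = 3.
Since E = E° − (0.0592/n)·log Q, log Q = n(E° − E)/0.0592 = −0.659.
Balancing electrons gives 3 Cu+(aq) + In(s) → 3 Cu(s) + In3+(aq); thus Q = [In3+(aq)] / [Cu+(aq)]^3.
Solving for the unknown gives log [Cu+(aq)] = −0.065, so [Cu+(aq)] ≈ 0.86 M.

0.86 M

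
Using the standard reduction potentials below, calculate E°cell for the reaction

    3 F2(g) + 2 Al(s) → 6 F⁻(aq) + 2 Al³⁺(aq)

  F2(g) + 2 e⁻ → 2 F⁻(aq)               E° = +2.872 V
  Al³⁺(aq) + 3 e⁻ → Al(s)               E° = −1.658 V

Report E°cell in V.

+4.530 V

F2(g) gains electrons, so the F₂/F⁻ couple is the cathode; the Al³⁺/Al couple is the anode.
E°cell = E°(cathode) − E°(anode) = +2.872 − (−1.658) = +4.530 V.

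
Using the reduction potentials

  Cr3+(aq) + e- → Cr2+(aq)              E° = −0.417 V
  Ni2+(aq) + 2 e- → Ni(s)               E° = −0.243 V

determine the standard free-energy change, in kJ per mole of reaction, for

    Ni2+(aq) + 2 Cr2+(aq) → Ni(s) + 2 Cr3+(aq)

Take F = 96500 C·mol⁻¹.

−33.6 kJ/mol

In the reaction as written Ni2+(aq) is reduced, so the Ni²⁺/Ni couple is the cathode and Cr³⁺/Cr²⁺ is the anode.
E°cell = −0.243 − (−0.417) = +0.174 V; balancing electrons gives n = 2.
ΔG° = −nFE°cell = −(2)(96500)(+0.174) J/mol = −33.6 kJ/mol.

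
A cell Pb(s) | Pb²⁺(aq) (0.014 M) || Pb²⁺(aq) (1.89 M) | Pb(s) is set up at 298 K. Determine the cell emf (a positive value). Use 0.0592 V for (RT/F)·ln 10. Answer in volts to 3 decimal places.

0.063 V

For a concentration cell E°cell = 0, since both electrodes use the same couple.
The compartment with the higher Pb²⁺(aq) concentration (1.89 M) acts as the cathode; ions are reduced there and produced at the dilute (0.014 M) anode.
With n = 2, Ecell = −(0.0592/2)·log([dilute]/[conc]) = −(0.0592/2)·log(0.014/1.89) = +0.063 V.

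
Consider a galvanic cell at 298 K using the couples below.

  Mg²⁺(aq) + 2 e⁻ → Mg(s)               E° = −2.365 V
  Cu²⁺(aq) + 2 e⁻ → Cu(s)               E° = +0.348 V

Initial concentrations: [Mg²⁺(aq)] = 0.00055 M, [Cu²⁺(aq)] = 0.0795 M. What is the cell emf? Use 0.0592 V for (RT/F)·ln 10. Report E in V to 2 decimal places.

+2.78 V

The Cu²⁺/Cu couple has the more positive E°, so it is the cathode; Mg²⁺/Mg is the anode.
E°cell = +0.348 − (−2.365) = +2.713 V, with n = 2 electrons transferred.
Balancing gives Cu²⁺(aq) + Mg(s) → Cu(s) + Mg²⁺(aq); hence Q = [Mg²⁺(aq)] / [Cu²⁺(aq)] = 0.00692 (log Q = −2.160).
E = E° − (0.0592/n)·log Q = +2.713 − (0.0592/2)(−2.160) = +2.78 V.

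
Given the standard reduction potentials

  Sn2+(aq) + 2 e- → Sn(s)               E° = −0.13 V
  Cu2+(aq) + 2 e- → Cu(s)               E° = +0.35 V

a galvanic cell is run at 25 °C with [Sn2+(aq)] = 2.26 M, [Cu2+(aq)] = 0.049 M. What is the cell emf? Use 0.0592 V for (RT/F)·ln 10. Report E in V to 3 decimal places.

The Cu²⁺/Cu couple has the more positive E°, so it is the cathode; Sn²⁺/Sn is the anode.
The standard potential is +0.35 − (−0.13) = +0.48 V and the balanced reaction transfers n = 2 electrons.
For the overall reaction Cu2+(aq) + Sn(s) → Cu(s) + Sn2+(aq), Q = [Sn2+(aq)] / [Cu2+(aq)] = 46.1, giving log Q = 1.664.
Applying E = E° − (RT ln10/nF)·log Q gives +0.48 − (0.0592/2)(1.664) = +0.431 V.

+0.431 V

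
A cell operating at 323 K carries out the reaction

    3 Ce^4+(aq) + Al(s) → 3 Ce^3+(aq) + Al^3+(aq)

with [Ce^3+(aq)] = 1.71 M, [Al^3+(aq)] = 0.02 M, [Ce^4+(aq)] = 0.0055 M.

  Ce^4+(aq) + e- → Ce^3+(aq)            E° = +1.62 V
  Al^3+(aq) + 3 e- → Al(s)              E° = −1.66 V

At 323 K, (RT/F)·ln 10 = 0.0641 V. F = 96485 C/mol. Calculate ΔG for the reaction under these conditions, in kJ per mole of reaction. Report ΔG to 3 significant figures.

The standard cell potential is +1.62 − (−1.66) = +3.28 V, with n = 3 electrons in the balanced equation.
Here Q = ([Ce^3+(aq)]^3·[Al^3+(aq)]) / [Ce^4+(aq)]^3 = 6.01×10^5 (log Q = 5.779), giving E = +3.28 − (0.0641/3)·(5.779) = +3.1565 V.
Finally ΔG = −nFE = −(3)(96485 C/mol)(+3.1565 V) = −914 kJ/mol.

−914 kJ/mol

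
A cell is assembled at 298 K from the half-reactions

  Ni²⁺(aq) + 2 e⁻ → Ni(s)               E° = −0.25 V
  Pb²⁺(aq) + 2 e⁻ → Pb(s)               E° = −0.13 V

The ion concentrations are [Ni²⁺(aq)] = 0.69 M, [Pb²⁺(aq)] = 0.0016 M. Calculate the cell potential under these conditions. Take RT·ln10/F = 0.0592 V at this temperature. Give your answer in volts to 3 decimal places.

The Pb²⁺/Pb couple has the more positive E°, so it is the cathode; Ni²⁺/Ni is the anode.
E°cell = −0.13 − (−0.25) = +0.12 V, with n = 2 electrons transferred.
The balanced reaction is Pb²⁺(aq) + Ni(s) → Pb(s) + Ni²⁺(aq), so Q = [Ni²⁺(aq)] / [Pb²⁺(aq)] = 431 and log Q = 2.635.
By the Nernst equation, E = +0.12 − (0.0592/2)·(2.635) = +0.042 V.

+0.042 V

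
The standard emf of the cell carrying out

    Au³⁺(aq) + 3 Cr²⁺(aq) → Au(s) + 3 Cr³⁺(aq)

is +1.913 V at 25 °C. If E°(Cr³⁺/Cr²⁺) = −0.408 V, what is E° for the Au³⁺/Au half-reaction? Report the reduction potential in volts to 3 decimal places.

+1.505 V

In the reaction as written the Au³⁺/Au couple is reduced (cathode) and Cr³⁺/Cr²⁺ is oxidized (anode), so E°cell = E°(Au³⁺/Au) − E°(Cr³⁺/Cr²⁺).
E°(Au³⁺/Au) = E°cell + E°(anode) = +1.913 + (−0.408) = +1.505 V.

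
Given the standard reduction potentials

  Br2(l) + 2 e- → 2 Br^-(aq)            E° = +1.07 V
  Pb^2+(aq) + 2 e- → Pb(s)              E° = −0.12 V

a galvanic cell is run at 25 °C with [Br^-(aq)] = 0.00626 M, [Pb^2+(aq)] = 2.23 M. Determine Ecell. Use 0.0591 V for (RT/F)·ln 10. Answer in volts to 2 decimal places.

The Br₂/Br⁻ couple has the more positive E°, so it is the cathode; Pb²⁺/Pb is the anode.
E°cell = +1.07 − (−0.12) = +1.19 V, with n = 2 electrons transferred.
Balancing gives Br2(l) + Pb(s) → 2 Br^-(aq) + Pb^2+(aq); hence Q = [Br^-(aq)]^2·[Pb^2+(aq)] = 8.74×10^−5 (log Q = −4.059).
E = E° − (0.0591/n)·log Q = +1.19 − (0.0591/2)(−4.059) = +1.31 V.

+1.31 V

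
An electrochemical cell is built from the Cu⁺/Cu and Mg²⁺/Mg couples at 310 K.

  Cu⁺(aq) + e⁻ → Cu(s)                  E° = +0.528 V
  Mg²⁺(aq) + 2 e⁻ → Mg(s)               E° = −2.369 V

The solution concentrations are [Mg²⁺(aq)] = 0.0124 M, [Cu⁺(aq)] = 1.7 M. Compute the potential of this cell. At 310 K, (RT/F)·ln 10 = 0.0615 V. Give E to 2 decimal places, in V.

+2.97 V

The Cu⁺/Cu couple has the more positive E°, so it is the cathode; Mg²⁺/Mg is the anode.
The standard potential is +0.528 − (−2.369) = +2.897 V and the balanced reaction transfers n = 2 electrons.
The balanced reaction is 2 Cu⁺(aq) + Mg(s) → 2 Cu(s) + Mg²⁺(aq), so Q = [Mg²⁺(aq)] / [Cu⁺(aq)]^2 = 0.00429 and log Q = −2.367.
By the Nernst equation, E = +2.897 − (0.0615/2)·(−2.367) = +2.97 V.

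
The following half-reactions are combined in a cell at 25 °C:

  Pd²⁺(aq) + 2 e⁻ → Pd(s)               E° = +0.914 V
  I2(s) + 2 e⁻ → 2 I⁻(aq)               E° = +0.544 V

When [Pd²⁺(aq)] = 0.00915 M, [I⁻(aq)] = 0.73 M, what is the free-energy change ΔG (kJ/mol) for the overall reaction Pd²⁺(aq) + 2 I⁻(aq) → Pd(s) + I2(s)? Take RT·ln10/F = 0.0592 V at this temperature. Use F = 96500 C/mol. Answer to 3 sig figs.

With Pd²⁺/Pd reduced at the cathode, E°cell = +0.914 − (+0.544) = +0.370 V and n = 2.
Q = 1 / ([Pd²⁺(aq)]·[I⁻(aq)]^2) = 205, so log Q = 2.312 and E = +0.370 − (0.0592/2)(2.312) = +0.3016 V.
ΔG = −nFE = −(2)(96500)(+0.3016) J/mol = −58.2 kJ/mol.

−58.2 kJ/mol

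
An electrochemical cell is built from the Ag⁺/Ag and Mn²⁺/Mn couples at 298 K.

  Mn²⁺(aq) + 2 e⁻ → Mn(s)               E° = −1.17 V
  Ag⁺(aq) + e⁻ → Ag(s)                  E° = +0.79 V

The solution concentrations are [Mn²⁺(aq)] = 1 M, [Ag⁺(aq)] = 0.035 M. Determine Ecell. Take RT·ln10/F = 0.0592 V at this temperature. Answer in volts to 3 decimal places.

+1.874 V

The Ag⁺/Ag couple has the more positive E°, so it is the cathode; Mn²⁺/Mn is the anode.
E°cell = E°cat − E°an = +0.79 − (−1.17) = +1.96 V; n = 2.
The balanced reaction is 2 Ag⁺(aq) + Mn(s) → 2 Ag(s) + Mn²⁺(aq), so Q = [Mn²⁺(aq)] / [Ag⁺(aq)]^2 = 816 and log Q = 2.912.
E = E° − (0.0592/n)·log Q = +1.96 − (0.0592/2)(2.912) = +1.874 V.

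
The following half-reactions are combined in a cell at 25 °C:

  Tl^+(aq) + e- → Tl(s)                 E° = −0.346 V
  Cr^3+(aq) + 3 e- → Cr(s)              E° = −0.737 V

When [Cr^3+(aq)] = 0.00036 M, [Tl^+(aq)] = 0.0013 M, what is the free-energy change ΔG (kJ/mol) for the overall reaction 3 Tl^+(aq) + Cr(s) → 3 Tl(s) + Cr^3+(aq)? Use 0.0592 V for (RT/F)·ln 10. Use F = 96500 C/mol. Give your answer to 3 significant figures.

−83.4 kJ/mol

With Tl⁺/Tl reduced at the cathode, E°cell = −0.346 − (−0.737) = +0.391 V and n = 3.
Q = [Cr^3+(aq)] / [Tl^+(aq)]^3 = 1.64×10^5, so log Q = 5.214 and E = +0.391 − (0.0592/3)(5.214) = +0.2881 V.
Then ΔG = −nFE = −3 × 96500 × +0.2881 J/mol = −83.4 kJ/mol.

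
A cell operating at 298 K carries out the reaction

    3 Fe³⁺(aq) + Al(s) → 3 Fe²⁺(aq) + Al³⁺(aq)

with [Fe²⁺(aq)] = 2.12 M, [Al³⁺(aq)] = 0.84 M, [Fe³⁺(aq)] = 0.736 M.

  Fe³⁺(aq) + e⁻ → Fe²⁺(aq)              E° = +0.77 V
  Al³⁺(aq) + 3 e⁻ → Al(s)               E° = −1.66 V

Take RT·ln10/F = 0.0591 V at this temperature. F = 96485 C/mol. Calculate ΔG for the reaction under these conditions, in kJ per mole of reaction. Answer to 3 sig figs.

−696 kJ/mol

E°cell = +0.77 − (−1.66) = +2.43 V; the balanced reaction transfers n = 3 electrons.
Q = ([Fe²⁺(aq)]^3·[Al³⁺(aq)]) / [Fe³⁺(aq)]^3 = 20.1, so log Q = 1.303 and E = +2.43 − (0.0591/3)(1.303) = +2.4043 V.
ΔG = −nFE = −(3)(96485)(+2.4043) J/mol = −696 kJ/mol.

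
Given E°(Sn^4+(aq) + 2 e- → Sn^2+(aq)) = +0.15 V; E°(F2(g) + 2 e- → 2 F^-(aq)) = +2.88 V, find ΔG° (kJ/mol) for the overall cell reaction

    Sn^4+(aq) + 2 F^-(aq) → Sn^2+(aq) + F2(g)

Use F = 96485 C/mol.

+527 kJ/mol

In the reaction as written Sn^4+(aq) is reduced, so the Sn⁴⁺/Sn²⁺ couple is the cathode and F₂/F⁻ is the anode.
E°cell = +0.15 − (+2.88) = −2.73 V; balancing electrons gives n = 2.
ΔG° = −nFE°cell = −(2)(96485)(−2.73) J/mol = +527 kJ/mol.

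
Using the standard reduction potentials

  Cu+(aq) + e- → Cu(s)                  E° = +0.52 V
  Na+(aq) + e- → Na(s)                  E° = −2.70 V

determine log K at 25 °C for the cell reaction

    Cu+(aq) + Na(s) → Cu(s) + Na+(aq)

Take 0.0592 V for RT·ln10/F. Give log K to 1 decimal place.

log K = 54.4

The Cu⁺/Cu couple is reduced (cathode); E°cell = +0.52 − (−2.70) = +3.22 V with n = 1.
At equilibrium E = 0, so log K = nE°cell / 0.0592 = (1)(+3.22) / 0.0592 = 54.4.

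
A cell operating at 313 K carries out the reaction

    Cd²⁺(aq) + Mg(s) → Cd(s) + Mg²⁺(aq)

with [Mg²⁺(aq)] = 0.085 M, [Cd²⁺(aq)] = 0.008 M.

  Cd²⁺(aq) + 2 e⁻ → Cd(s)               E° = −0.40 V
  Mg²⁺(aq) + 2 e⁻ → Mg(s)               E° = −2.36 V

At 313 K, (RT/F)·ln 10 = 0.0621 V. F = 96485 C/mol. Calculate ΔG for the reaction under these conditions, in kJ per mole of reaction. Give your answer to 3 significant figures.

With Cd²⁺/Cd reduced at the cathode, E°cell = −0.40 − (−2.36) = +1.96 V and n = 2.
The reaction quotient is [Mg²⁺(aq)] / [Cd²⁺(aq)] = 10.6; by Nernst, E = +1.96 − (0.0621/2)(1.026) = +1.9281 V.
Finally ΔG = −nFE = −(2)(96485 C/mol)(+1.9281 V) = −372 kJ/mol.

−372 kJ/mol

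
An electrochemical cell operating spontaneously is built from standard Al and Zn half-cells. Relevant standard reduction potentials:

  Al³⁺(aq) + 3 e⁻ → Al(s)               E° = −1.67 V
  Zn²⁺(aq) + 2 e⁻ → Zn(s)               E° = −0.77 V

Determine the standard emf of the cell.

Of the two couples in this cell, the one with the more positive reduction potential is reduced at the cathode: here that is Zn²⁺/Zn (−0.77 V); Al³⁺/Al (−1.67 V) is the anode.
E°cell = E°(cathode) − E°(anode) = −0.77 − (−1.67) = +0.90 V.

+0.90 V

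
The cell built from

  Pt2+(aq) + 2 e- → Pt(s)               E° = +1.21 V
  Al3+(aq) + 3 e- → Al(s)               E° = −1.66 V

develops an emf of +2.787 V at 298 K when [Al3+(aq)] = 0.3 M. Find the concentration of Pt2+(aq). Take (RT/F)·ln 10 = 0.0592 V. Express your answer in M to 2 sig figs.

0.00070 M

Pt²⁺/Pt is the cathode (higher E°); E°cell = +1.21 − (−1.66) = +2.87 V with n = 6.
From the Nernst equation, log Q = n(E° − E)/0.0592 = 6·(+2.87 − (+2.787))/0.0592 = 8.412.
The balanced reaction is 3 Pt2+(aq) + 2 Al(s) → 3 Pt(s) + 2 Al3+(aq), so Q = [Al3+(aq)]^2 / [Pt2+(aq)]^3.
Substituting the known concentrations and solving, log [Pt2+(aq)] = −3.153 and [Pt2+(aq)] = 0.00070 M.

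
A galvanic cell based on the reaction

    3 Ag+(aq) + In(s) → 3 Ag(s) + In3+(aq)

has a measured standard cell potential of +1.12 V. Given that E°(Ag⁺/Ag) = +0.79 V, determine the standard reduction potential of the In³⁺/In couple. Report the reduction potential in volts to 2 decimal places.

−0.33 V

In the reaction as written the Ag⁺/Ag couple is reduced (cathode) and In³⁺/In is oxidized (anode), so E°cell = E°(Ag⁺/Ag) − E°(In³⁺/In).
E°(In³⁺/In) = E°(cathode) − E°cell = +0.79 − (+1.12) = −0.33 V.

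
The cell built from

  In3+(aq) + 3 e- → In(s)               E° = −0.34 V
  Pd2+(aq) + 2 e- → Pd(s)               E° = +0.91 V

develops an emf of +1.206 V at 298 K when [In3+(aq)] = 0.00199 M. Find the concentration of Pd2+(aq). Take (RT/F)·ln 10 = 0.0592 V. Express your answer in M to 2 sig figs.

Pd²⁺/Pd is the cathode (higher E°); E°cell = +0.91 − (−0.34) = +1.25 V with n = 6.
Since E = E° − (0.0592/n)·log Q, log Q = n(E° − E)/0.0592 = 4.459.
Balancing electrons gives 3 Pd2+(aq) + 2 In(s) → 3 Pd(s) + 2 In3+(aq); thus Q = [In3+(aq)]^2 / [Pd2+(aq)]^3.
Solving for the unknown gives log [Pd2+(aq)] = −3.287, so [Pd2+(aq)] ≈ 0.00052 M.

0.00052 M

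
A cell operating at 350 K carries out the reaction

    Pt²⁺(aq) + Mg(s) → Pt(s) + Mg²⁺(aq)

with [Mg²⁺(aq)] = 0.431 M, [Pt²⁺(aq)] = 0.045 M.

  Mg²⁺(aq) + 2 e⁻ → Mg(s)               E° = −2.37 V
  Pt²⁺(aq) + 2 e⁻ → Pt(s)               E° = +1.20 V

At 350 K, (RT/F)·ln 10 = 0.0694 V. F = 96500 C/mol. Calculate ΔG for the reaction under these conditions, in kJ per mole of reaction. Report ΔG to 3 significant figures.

E°cell = +1.20 − (−2.37) = +3.57 V; the balanced reaction transfers n = 2 electrons.
The reaction quotient is [Mg²⁺(aq)] / [Pt²⁺(aq)] = 9.58; by Nernst, E = +3.57 − (0.0694/2)(0.981) = +3.5360 V.
Then ΔG = −nFE = −2 × 96500 × +3.5360 J/mol = −682 kJ/mol.

−682 kJ/mol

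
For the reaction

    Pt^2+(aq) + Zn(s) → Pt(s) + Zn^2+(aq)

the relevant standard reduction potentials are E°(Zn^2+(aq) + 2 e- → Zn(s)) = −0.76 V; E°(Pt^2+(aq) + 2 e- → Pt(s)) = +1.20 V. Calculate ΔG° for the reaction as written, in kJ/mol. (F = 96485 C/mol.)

In the reaction as written Pt^2+(aq) is reduced, so the Pt²⁺/Pt couple is the cathode and Zn²⁺/Zn is the anode.
E°cell = +1.20 − (−0.76) = +1.96 V; balancing electrons gives n = 2.
ΔG° = −nFE°cell = −(2)(96485)(+1.96) J/mol = −378 kJ/mol.

−378 kJ/mol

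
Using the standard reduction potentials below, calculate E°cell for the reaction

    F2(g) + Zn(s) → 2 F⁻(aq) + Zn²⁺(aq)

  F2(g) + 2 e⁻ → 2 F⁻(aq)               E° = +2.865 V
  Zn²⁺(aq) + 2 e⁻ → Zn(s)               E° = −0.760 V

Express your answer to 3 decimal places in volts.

In the reaction as written, F2(g) is reduced (cathode) and Zn²⁺(aq) is produced by oxidation at the anode.
E°cell = E°(cathode) − E°(anode) = +2.865 − (−0.760) = +3.625 V.

+3.625 V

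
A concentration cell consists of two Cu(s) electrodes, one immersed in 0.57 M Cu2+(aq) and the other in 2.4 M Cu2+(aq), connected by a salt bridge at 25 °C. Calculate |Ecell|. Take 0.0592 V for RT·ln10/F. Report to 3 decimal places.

0.018 V

For a concentration cell E°cell = 0, since both electrodes use the same couple.
The compartment with the higher Cu2+(aq) concentration (2.4 M) acts as the cathode; ions are reduced there and produced at the dilute (0.57 M) anode.
With n = 2, Ecell = −(0.0592/2)·log([dilute]/[conc]) = −(0.0592/2)·log(0.57/2.4) = +0.018 V.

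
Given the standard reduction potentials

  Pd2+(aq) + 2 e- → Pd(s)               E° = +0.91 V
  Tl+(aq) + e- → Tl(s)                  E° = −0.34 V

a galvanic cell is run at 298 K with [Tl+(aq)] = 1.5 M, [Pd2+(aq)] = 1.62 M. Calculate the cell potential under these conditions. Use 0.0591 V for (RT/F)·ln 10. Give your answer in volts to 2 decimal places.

The Pd²⁺/Pd couple has the more positive E°, so it is the cathode; Tl⁺/Tl is the anode.
E°cell = E°cat − E°an = +0.91 − (−0.34) = +1.25 V; n = 2.
The balanced reaction is Pd2+(aq) + 2 Tl(s) → Pd(s) + 2 Tl+(aq), so Q = [Tl+(aq)]^2 / [Pd2+(aq)] = 1.39 and log Q = 0.143.
By the Nernst equation, E = +1.25 − (0.0591/2)·(0.143) = +1.25 V.

+1.25 V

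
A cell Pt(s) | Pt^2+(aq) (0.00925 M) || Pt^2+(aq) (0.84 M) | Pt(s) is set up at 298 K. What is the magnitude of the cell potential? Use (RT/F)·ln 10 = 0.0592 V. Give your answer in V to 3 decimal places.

For a concentration cell E°cell = 0, since both electrodes use the same couple.
The compartment with the higher Pt^2+(aq) concentration (0.84 M) acts as the cathode; ions are reduced there and produced at the dilute (0.00925 M) anode.
With n = 2, Ecell = −(0.0592/2)·log([dilute]/[conc]) = −(0.0592/2)·log(0.00925/0.84) = +0.058 V.

0.058 V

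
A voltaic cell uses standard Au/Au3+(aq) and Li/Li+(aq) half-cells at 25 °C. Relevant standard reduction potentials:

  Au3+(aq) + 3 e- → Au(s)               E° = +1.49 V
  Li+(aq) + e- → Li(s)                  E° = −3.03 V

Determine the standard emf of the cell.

+4.52 V

Of the two couples in this cell, the one with the more positive reduction potential is reduced at the cathode: here that is Au³⁺/Au (+1.49 V); Li⁺/Li (−3.03 V) is the anode.
E°cell = E°(cathode) − E°(anode) = +1.49 − (−3.03) = +4.52 V.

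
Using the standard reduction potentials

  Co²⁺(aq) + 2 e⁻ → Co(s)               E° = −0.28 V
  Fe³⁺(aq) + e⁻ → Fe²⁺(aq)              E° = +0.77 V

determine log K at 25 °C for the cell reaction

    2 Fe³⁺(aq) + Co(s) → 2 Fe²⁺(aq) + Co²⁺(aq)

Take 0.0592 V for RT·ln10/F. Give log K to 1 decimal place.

The Fe³⁺/Fe²⁺ couple is reduced (cathode); E°cell = +0.77 − (−0.28) = +1.05 V with n = 2.
At equilibrium E = 0, so log K = nE°cell / 0.0592 = (2)(+1.05) / 0.0592 = 35.5.

log K = 35.5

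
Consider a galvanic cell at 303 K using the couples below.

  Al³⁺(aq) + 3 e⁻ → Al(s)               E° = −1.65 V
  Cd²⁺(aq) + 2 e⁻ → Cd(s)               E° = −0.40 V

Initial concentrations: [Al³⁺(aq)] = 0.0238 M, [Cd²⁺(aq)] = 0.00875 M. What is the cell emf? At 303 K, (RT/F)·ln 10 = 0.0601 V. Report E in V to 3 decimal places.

+1.221 V

Cd²⁺/Cd is reduced (cathode, E° = −0.40 V) and Al³⁺/Al is oxidized (anode).
The standard potential is −0.40 − (−1.65) = +1.25 V and the balanced reaction transfers n = 6 electrons.
The balanced reaction is 3 Cd²⁺(aq) + 2 Al(s) → 3 Cd(s) + 2 Al³⁺(aq), so Q = [Al³⁺(aq)]^2 / [Cd²⁺(aq)]^3 = 846 and log Q = 2.927.
By the Nernst equation, E = +1.25 − (0.0601/6)·(2.927) = +1.221 V.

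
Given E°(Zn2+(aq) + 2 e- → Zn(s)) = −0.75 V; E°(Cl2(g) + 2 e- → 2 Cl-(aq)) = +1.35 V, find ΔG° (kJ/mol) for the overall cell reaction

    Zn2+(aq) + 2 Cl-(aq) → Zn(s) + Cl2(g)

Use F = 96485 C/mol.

In the reaction as written Zn2+(aq) is reduced, so the Zn²⁺/Zn couple is the cathode and Cl₂/Cl⁻ is the anode.
E°cell = −0.75 − (+1.35) = −2.10 V; balancing electrons gives n = 2.
ΔG° = −nFE°cell = −(2)(96485)(−2.10) J/mol = +405 kJ/mol.

+405 kJ/mol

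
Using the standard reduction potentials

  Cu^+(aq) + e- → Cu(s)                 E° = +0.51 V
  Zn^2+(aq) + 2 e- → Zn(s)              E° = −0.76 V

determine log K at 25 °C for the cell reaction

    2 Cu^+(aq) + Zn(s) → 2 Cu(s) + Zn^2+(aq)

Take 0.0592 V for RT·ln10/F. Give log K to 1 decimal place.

The Cu⁺/Cu couple is reduced (cathode); E°cell = +0.51 − (−0.76) = +1.27 V with n = 2.
At equilibrium E = 0, so log K = nE°cell / 0.0592 = (2)(+1.27) / 0.0592 = 42.9.

log K = 42.9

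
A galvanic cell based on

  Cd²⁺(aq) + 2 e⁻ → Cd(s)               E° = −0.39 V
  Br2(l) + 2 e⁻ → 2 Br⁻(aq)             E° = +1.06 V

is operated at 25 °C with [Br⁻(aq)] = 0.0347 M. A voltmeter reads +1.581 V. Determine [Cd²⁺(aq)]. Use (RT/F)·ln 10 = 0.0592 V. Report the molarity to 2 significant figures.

0.031 M

Br₂/Br⁻ is the cathode (higher E°); E°cell = +1.06 − (−0.39) = +1.45 V with n = 2.
Rearranging E = E° − (0.0592/n)·log Q gives log Q = 2(+1.45 − (+1.581))/0.0592 = −4.426.
For Br2(l) + Cd(s) → 2 Br⁻(aq) + Cd²⁺(aq), the reaction quotient is Q = [Br⁻(aq)]^2·[Cd²⁺(aq)].
Isolating [Cd²⁺(aq)] in Q = 10^{−4.426} yields log [Cd²⁺(aq)] = −1.507, i.e. 0.031 M.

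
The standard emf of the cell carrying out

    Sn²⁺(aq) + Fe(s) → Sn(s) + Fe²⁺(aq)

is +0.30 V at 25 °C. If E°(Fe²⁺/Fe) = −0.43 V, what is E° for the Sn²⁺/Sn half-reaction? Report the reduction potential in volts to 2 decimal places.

−0.13 V

In the reaction as written the Sn²⁺/Sn couple is reduced (cathode) and Fe²⁺/Fe is oxidized (anode), so E°cell = E°(Sn²⁺/Sn) − E°(Fe²⁺/Fe).
E°(Sn²⁺/Sn) = E°cell + E°(anode) = +0.30 + (−0.43) = −0.13 V.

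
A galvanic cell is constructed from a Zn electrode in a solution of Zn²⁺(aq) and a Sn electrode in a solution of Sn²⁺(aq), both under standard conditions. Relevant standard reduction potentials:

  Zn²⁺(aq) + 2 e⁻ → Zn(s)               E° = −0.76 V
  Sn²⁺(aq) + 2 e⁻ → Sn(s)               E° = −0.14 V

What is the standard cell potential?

+0.62 V

The Sn²⁺/Sn couple has the higher E°, so Sn ion is reduced (cathode) and Zn is oxidized (anode).
E°cell = E°(cathode) − E°(anode) = −0.14 − (−0.76) = +0.62 V.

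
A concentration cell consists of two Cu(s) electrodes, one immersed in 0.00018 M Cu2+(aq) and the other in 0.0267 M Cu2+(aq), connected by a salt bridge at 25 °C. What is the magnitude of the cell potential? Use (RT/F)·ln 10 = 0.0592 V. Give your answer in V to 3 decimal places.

For a concentration cell E°cell = 0, since both electrodes use the same couple.
The compartment with the higher Cu2+(aq) concentration (0.0267 M) acts as the cathode; ions are reduced there and produced at the dilute (0.00018 M) anode.
With n = 2, Ecell = −(0.0592/2)·log([dilute]/[conc]) = −(0.0592/2)·log(0.00018/0.0267) = +0.064 V.

0.064 V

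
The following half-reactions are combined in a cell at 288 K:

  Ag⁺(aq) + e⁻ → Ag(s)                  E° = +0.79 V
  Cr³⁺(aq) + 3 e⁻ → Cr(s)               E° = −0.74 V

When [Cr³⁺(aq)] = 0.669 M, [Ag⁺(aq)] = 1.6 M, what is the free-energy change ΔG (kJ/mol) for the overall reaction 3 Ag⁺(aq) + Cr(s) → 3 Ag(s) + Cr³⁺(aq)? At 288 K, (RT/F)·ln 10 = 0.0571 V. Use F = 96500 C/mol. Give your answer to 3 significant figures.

−447 kJ/mol

With Ag⁺/Ag reduced at the cathode, E°cell = +0.79 − (−0.74) = +1.53 V and n = 3.
Q = [Cr³⁺(aq)] / [Ag⁺(aq)]^3 = 0.163, so log Q = −0.787 and E = +1.53 − (0.0571/3)(−0.787) = +1.5450 V.
Then ΔG = −nFE = −3 × 96500 × +1.5450 J/mol = −447 kJ/mol.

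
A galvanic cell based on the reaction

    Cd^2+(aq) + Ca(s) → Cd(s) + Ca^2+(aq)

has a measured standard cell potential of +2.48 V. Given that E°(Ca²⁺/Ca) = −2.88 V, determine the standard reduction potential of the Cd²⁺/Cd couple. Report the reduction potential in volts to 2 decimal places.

In the reaction as written the Cd²⁺/Cd couple is reduced (cathode) and Ca²⁺/Ca is oxidized (anode), so E°cell = E°(Cd²⁺/Cd) − E°(Ca²⁺/Ca).
E°(Cd²⁺/Cd) = E°cell + E°(anode) = +2.48 + (−2.88) = −0.40 V.

−0.40 V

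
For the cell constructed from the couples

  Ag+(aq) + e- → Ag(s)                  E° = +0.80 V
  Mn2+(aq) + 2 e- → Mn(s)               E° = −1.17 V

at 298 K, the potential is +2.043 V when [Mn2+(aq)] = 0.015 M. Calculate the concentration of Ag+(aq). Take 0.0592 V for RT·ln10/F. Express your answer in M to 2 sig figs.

With Ag⁺/Ag at the cathode and Mn²⁺/Mn at the anode, E°cell = +0.80 − (−1.17) = +1.97 V (n = 2).
Rearranging E = E° − (0.0592/n)·log Q gives log Q = 2(+1.97 − (+2.043))/0.0592 = −2.466.
The balanced reaction is 2 Ag+(aq) + Mn(s) → 2 Ag(s) + Mn2+(aq), so Q = [Mn2+(aq)] / [Ag+(aq)]^2.
Substituting the known concentrations and solving, log [Ag+(aq)] = 0.321 and [Ag+(aq)] = 2.1 M.

2.1 M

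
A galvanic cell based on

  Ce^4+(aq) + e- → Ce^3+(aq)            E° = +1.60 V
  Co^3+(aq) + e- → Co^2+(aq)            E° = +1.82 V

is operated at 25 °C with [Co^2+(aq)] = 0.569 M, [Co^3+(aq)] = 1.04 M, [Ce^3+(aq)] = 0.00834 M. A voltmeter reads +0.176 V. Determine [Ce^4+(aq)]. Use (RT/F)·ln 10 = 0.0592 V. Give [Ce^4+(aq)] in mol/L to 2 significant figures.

Co³⁺/Co²⁺ is the cathode (higher E°); E°cell = +1.82 − (+1.60) = +0.22 V with n = 1.
Since E = E° − (0.0592/n)·log Q, log Q = n(E° − E)/0.0592 = 0.743.
Balancing electrons gives Co^3+(aq) + Ce^3+(aq) → Co^2+(aq) + Ce^4+(aq); thus Q = ([Co^2+(aq)]·[Ce^4+(aq)]) / ([Co^3+(aq)]·[Ce^3+(aq)]).
Substituting the known concentrations and solving, log [Ce^4+(aq)] = −1.074 and [Ce^4+(aq)] = 0.084 M.

0.084 M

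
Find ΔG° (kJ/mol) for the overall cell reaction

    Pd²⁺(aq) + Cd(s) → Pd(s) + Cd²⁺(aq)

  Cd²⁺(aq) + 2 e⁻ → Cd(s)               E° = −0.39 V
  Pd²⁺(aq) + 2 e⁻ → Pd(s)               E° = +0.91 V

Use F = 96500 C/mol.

−251 kJ/mol

In the reaction as written Pd²⁺(aq) is reduced, so the Pd²⁺/Pd couple is the cathode and Cd²⁺/Cd is the anode.
E°cell = +0.91 − (−0.39) = +1.30 V; balancing electrons gives n = 2.
ΔG° = −nFE°cell = −(2)(96500)(+1.30) J/mol = −251 kJ/mol.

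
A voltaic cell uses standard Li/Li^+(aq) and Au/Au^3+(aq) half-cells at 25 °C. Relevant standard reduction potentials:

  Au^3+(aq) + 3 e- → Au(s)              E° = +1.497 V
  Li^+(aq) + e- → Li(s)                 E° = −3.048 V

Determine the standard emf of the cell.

The Au³⁺/Au couple has the higher E°, so Au ion is reduced (cathode) and Li is oxidized (anode).
E°cell = E°(cathode) − E°(anode) = +1.497 − (−3.048) = +4.545 V.

+4.545 V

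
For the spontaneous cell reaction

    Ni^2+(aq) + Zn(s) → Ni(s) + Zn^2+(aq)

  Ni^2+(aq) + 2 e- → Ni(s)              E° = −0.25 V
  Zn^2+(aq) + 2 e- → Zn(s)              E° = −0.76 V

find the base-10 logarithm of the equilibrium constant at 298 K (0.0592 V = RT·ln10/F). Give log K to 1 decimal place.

The Ni²⁺/Ni couple is reduced (cathode); E°cell = −0.25 − (−0.76) = +0.51 V with n = 2.
At equilibrium E = 0, so log K = nE°cell / 0.0592 = (2)(+0.51) / 0.0592 = 17.2.

log K = 17.2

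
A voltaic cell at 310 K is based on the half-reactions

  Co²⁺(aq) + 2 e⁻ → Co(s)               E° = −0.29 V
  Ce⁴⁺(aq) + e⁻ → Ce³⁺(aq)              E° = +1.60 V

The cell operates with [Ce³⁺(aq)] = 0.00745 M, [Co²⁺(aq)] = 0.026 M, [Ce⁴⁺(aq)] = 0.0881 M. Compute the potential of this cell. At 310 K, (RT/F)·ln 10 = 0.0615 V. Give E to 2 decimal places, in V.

+2.00 V

The Ce⁴⁺/Ce³⁺ couple has the more positive E°, so it is the cathode; Co²⁺/Co is the anode.
E°cell = E°cat − E°an = +1.60 − (−0.29) = +1.89 V; n = 2.
For the overall reaction 2 Ce⁴⁺(aq) + Co(s) → 2 Ce³⁺(aq) + Co²⁺(aq), Q = ([Ce³⁺(aq)]^2·[Co²⁺(aq)]) / [Ce⁴⁺(aq)]^2 = 0.000186, giving log Q = −3.731.
By the Nernst equation, E = +1.89 − (0.0615/2)·(−3.731) = +2.00 V.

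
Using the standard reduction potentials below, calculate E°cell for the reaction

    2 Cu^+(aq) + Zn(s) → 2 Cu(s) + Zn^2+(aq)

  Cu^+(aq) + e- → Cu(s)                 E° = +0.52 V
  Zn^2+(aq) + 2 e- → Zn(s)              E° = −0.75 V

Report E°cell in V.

In the reaction as written, Cu^+(aq) is reduced (cathode) and Zn^2+(aq) is produced by oxidation at the anode.
E°cell = E°(cathode) − E°(anode) = +0.52 − (−0.75) = +1.27 V.
The positive value indicates the reaction is spontaneous as written.

+1.27 V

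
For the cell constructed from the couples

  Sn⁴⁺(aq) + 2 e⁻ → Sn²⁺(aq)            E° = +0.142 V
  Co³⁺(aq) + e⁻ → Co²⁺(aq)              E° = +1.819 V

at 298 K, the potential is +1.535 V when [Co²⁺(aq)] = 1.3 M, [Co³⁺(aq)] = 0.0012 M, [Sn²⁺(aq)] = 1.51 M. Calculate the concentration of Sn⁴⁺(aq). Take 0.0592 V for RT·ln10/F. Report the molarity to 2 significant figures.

0.081 M

With Co³⁺/Co²⁺ at the cathode and Sn⁴⁺/Sn²⁺ at the anode, E°cell = +1.819 − (+0.142) = +1.677 V (n = 2).
From the Nernst equation, log Q = n(E° − E)/0.0592 = 2·(+1.677 − (+1.535))/0.0592 = 4.797.
For 2 Co³⁺(aq) + Sn²⁺(aq) → 2 Co²⁺(aq) + Sn⁴⁺(aq), the reaction quotient is Q = ([Co²⁺(aq)]^2·[Sn⁴⁺(aq)]) / ([Co³⁺(aq)]^2·[Sn²⁺(aq)]).
Isolating [Sn⁴⁺(aq)] in Q = 10^{4.797} yields log [Sn⁴⁺(aq)] = −1.094, i.e. 0.081 M.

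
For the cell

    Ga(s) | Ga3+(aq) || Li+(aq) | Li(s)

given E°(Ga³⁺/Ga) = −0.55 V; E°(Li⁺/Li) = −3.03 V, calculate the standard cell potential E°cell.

−2.48 V

By convention the left-hand electrode in cell notation is the anode (oxidation) and the right-hand electrode is the cathode (reduction).
E°cell = E°(right) − E°(left) = −3.03 − (−0.55) = −2.48 V.
The negative sign shows that, as written, the cell would require an external voltage to drive the reaction.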